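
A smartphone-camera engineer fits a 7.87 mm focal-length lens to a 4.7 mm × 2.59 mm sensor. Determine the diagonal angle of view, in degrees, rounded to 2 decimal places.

37.65°

Sensor diagonal = √(4.7² + 2.59²) = √28.7981 ≈ 5.3664 mm.
Angle of view α = 2·arctan(d/2f) with d = 5.3664 mm and f = 7.87 mm.
d/2f = 0.34094; arctan(0.34094) ≈ 18.8263°, so α ≈ 37.6525°.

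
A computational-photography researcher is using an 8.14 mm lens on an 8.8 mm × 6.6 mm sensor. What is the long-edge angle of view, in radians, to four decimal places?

Angle of view α = 2·arctan(w/2f) with w = 8.8 mm and f = 8.14 mm.
w/2f = 0.54054; arctan(0.54054) ≈ 0.4956 rad, so α ≈ 0.9911 rad.

0.9911 rad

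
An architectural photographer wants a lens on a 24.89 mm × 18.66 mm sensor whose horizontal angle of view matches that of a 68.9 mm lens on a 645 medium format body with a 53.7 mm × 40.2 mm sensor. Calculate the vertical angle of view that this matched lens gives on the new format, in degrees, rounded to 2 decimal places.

32.57°

Equal horizontal AOV ⇒ f₂ = f₁ · 24.89/53.7 = 68.9 × 0.46350 ≈ 31.9352 mm.
Vertical AOV on the new format = 2·arctan(18.66 / (2 × 31.9352)) = 2·arctan(0.29215) ≈ 32.5719°.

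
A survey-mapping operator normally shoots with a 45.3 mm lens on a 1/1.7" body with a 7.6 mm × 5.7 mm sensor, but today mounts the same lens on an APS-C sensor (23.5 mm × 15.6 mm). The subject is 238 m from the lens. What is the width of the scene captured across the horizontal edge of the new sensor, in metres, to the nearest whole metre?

123 m

The focal length stays 45.3 mm; the relevant sensor dimension is now w = 23.5 mm. Object distance dₒ = 238 m = 238000 mm.
Thin-lens field width W = w·(dₒ − f)/f = 23.5 × (238000 − 45.3)/45.3 ≈ 123442.284 mm = 123.442 m.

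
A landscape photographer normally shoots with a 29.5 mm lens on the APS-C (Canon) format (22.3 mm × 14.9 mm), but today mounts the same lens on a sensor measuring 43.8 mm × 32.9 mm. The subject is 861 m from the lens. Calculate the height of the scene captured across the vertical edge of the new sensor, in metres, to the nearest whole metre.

960 m

The focal length stays 29.5 mm; the relevant sensor dimension is now h = 32.9 mm. Object distance dₒ = 861 m = 861000 mm.
Thin-lens field height W = h·(dₒ − f)/f = 32.9 × (861000 − 29.5)/29.5 ≈ 960200.998 mm = 960.201 m.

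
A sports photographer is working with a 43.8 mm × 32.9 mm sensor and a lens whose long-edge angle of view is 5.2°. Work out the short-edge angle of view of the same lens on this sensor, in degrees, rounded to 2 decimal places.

From the long-edge AOV: f = 43.8 / (2·tan(2.6°)) = 43.8 / 0.09082 ≈ 482.2754 mm.
Short-edge AOV = 2·arctan(32.9 / (2 × 482.2754)) = 2·arctan(0.03411) ≈ 3.9071°.

3.91°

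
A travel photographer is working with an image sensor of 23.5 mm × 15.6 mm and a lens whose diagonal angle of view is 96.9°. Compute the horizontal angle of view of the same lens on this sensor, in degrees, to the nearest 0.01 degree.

Sensor diagonal = √(23.5² + 15.6²) = √795.6100 ≈ 28.2066 mm.
From the diagonal AOV: f = 28.2066 / (2·tan(48.45°)) = 28.2066 / 2.25662 ≈ 12.4995 mm.
Horizontal AOV = 2·arctan(23.5 / (2 × 12.4995)) = 2·arctan(0.94004) ≈ 86.4594°.

86.46°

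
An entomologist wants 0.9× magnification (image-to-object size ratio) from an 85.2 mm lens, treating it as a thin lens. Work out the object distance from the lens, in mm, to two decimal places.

179.87 mm

With m = dᵢ/dₒ and 1/f = 1/dₒ + 1/dᵢ, substituting dᵢ = m·dₒ gives 1/f = (1 + 1/m)/dₒ, hence dₒ = f·(1 + 1/m).
dₒ = 85.2 × (1 + 1/0.9) = 85.2 × 2.11111 ≈ 179.867 mm.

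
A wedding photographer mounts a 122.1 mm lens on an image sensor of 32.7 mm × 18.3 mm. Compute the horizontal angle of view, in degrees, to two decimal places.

Angle of view α = 2·arctan(w/2f) with w = 32.7 mm and f = 122.1 mm.
w/2f = 0.13391; arctan(0.13391) ≈ 7.6269°, so α ≈ 15.2538°.

15.25°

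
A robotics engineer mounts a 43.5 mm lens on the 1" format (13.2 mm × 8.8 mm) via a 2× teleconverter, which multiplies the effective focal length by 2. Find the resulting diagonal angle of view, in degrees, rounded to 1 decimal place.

Effective focal length f = 43.5 × 2 = 87 mm.
Sensor diagonal = √(13.2² + 8.8²) = √251.6800 ≈ 15.8644 mm.
α = 2·arctan(15.864 / (2 × 87)) = 2·arctan(0.09117) ≈ 10.4191°.

10.4°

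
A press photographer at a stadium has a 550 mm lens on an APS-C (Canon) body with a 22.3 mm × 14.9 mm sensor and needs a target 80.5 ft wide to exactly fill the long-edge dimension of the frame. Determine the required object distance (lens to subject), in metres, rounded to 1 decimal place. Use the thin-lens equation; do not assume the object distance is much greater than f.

W: 80.5 ft × 304.8 mm/ft = 24536.40 mm.
Magnification m = w/W = dᵢ/dₒ; combined with 1/f = 1/dₒ + 1/dᵢ this gives dₒ = f·(1 + W/w).
dₒ = 550 mm × (1 + 24536.4/22.3) = 550 × 1101.2870 ≈ 605707.828 mm = 605.708 m.

605.7 m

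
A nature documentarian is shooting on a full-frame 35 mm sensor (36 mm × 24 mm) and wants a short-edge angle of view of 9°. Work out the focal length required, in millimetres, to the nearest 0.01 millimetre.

From α = 2·arctan(h/2f) we get f = h / (2·tan(α/2)).
With h = 24 mm and α/2 = 4.5°, tan(α/2) ≈ 0.07870, so f ≈ 24 / 0.15740 ≈ 152.4745 mm.

152.47 mm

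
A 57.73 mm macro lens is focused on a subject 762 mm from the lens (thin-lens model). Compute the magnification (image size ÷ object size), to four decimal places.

Thin lens: 1/f = 1/dₒ + 1/dᵢ → 1/dᵢ = 1/57.73 − 1/762 = 0.0160097 mm⁻¹, so dᵢ ≈ 62.4622 mm.
Magnification m = dᵢ/dₒ = 62.4622/762 ≈ 0.08197.

0.0820×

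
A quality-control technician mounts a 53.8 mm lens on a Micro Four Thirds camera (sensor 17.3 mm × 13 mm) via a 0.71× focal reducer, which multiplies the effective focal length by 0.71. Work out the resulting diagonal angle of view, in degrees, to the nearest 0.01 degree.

31.63°

Effective focal length f = 53.8 × 0.71 = 38.198 mm.
Sensor diagonal = √(17.3² + 13²) = √468.2900 ≈ 21.6400 mm.
α = 2·arctan(21.640 / (2 × 38.198)) = 2·arctan(0.28326) ≈ 31.6307°.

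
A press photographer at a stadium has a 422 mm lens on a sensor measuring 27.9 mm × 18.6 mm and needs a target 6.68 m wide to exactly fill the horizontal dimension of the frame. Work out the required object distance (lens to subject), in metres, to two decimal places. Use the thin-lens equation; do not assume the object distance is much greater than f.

101.46 m

W: 6.68 m = 6680 mm.
Magnification m = w/W = dᵢ/dₒ; combined with 1/f = 1/dₒ + 1/dᵢ this gives dₒ = f·(1 + W/w).
dₒ = 422 mm × (1 + 6680/27.9) = 422 × 240.4265 ≈ 101459.993 mm = 101.46 m.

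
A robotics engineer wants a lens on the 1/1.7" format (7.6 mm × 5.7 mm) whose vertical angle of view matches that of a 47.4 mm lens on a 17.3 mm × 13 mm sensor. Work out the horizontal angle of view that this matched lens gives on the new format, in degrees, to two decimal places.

Equal vertical AOV ⇒ f₂ = f₁ · 5.7/13 = 47.4 × 0.43846 ≈ 20.7831 mm.
Horizontal AOV on the new format = 2·arctan(7.6 / (2 × 20.7831)) = 2·arctan(0.18284) ≈ 20.7231°.

20.72°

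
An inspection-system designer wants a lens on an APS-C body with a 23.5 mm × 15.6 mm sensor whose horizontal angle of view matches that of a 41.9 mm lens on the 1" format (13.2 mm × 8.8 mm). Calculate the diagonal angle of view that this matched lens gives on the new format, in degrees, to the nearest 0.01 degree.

21.41°

Equal horizontal AOV ⇒ f₂ = f₁ · 23.5/13.2 = 41.9 × 1.78030 ≈ 74.5947 mm.
Sensor diagonal = √(23.5² + 15.6²) = √795.6100 ≈ 28.2066 mm.
Diagonal AOV on the new format = 2·arctan(28.2066 / (2 × 74.5947)) = 2·arctan(0.18907) ≈ 21.4126°.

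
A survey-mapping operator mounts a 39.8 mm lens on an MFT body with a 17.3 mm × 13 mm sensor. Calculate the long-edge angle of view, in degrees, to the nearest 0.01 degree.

24.52°

Angle of view α = 2·arctan(w/2f) with w = 17.3 mm and f = 39.8 mm.
w/2f = 0.21734; arctan(0.21734) ≈ 12.2618°, so α ≈ 24.5236°.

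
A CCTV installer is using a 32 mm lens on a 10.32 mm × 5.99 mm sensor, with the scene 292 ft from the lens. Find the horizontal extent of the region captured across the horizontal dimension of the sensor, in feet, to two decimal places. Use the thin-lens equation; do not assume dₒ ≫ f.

94.14 ft

dₒ: 292 ft × 304.8 mm/ft = 89001.60 mm.
Similar triangles through the lens centre give W/dₒ = w/dᵢ; with 1/f = 1/dₒ + 1/dᵢ this gives W = w·(dₒ − f)/f.
W = 10.32 mm × (89001.6 − 32) / 32 = 10.32 × 2780.2999 ≈ 28692.695 mm = 28692.695/304.8 ft = 94.1361 ft.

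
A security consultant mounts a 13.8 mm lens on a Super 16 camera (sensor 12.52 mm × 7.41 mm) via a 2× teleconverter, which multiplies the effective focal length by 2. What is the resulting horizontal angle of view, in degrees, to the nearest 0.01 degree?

Effective focal length f = 13.8 × 2 = 27.6 mm.
α = 2·arctan(12.52 / (2 × 27.6)) = 2·arctan(0.22681) ≈ 25.5583°.

25.56°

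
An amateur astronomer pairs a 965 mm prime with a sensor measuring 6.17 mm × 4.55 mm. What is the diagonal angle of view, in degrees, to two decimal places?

0.46°

Sensor diagonal = √(6.17² + 4.55²) = √58.7714 ≈ 7.6663 mm.
Angle of view α = 2·arctan(d/2f) with d = 7.6663 mm and f = 965 mm.
d/2f = 0.00397; arctan(0.00397) ≈ 0.2276°, so α ≈ 0.4552°.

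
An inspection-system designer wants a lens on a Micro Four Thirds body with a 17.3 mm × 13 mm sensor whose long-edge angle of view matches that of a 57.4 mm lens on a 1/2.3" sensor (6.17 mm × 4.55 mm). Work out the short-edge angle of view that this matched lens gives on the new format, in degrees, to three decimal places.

4.625°

Equal long-edge AOV ⇒ f₂ = f₁ · 17.3/6.17 = 57.4 × 2.80389 ≈ 160.9433 mm.
Short-edge AOV on the new format = 2·arctan(13 / (2 × 160.9433)) = 2·arctan(0.04039) ≈ 4.6255°.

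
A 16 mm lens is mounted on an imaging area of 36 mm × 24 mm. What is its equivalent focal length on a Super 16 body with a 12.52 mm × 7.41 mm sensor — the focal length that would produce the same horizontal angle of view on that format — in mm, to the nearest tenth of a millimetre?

5.6 mm

Equal angle of view means equal width/f ratio, so f₂ = f₁ · (width₂/width₁) = 16 × 12.52/36.
f₂ = 16 × 0.34778 ≈ 5.564 mm.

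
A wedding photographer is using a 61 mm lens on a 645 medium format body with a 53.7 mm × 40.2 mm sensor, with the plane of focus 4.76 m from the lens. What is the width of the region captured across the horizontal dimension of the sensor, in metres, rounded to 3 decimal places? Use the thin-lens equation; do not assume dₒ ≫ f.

4.137 m

dₒ: 4.76 m = 4760 mm.
Similar triangles through the lens centre give W/dₒ = w/dᵢ; with 1/f = 1/dₒ + 1/dᵢ this gives W = w·(dₒ − f)/f.
W = 53.7 mm × (4760 − 61) / 61 = 53.7 × 77.0328 ≈ 4136.661 mm = 4.13666 m.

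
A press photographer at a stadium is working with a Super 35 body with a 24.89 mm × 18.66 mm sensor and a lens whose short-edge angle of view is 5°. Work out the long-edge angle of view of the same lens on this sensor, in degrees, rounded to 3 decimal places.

6.666°

From the short-edge AOV: f = 18.66 / (2·tan(2.5°)) = 18.66 / 0.08732 ≈ 213.6921 mm.
Long-edge AOV = 2·arctan(24.89 / (2 × 213.6921)) = 2·arctan(0.05824) ≈ 6.6661°.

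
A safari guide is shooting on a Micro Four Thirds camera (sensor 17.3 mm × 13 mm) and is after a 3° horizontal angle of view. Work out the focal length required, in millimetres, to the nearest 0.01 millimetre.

From α = 2·arctan(w/2f) we get f = w / (2·tan(α/2)).
With w = 17.3 mm and α/2 = 1.5°, tan(α/2) ≈ 0.02619, so f ≈ 17.3 / 0.05237 ≈ 330.3302 mm.

330.33 mm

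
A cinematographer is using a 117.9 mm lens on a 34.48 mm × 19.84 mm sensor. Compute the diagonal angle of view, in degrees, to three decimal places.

Sensor diagonal = √(34.48² + 19.84²) = √1582.4960 ≈ 39.7806 mm.
Angle of view α = 2·arctan(d/2f) with d = 39.7806 mm and f = 117.9 mm.
d/2f = 0.16870; arctan(0.16870) ≈ 9.5759°, so α ≈ 19.1518°.

19.152°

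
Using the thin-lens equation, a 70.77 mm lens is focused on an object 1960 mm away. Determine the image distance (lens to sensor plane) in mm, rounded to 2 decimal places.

1/dᵢ = 1/f − 1/dₒ = 1/70.77 − 1/1960 = 0.0136201 mm⁻¹.
dᵢ = 1/0.0136201 ≈ 73.4210 mm.

73.42 mm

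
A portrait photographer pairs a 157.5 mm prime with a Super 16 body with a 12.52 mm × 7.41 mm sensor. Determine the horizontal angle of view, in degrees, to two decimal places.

Angle of view α = 2·arctan(w/2f) with w = 12.52 mm and f = 157.5 mm.
w/2f = 0.03975; arctan(0.03975) ≈ 2.2761°, so α ≈ 4.5522°.

4.55°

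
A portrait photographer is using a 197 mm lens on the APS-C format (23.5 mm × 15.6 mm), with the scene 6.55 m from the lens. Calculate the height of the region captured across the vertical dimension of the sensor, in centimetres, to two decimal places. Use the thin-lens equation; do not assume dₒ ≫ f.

50.31 cm

dₒ: 6.55 m = 6550 mm.
Similar triangles through the lens centre give W/dₒ = h/dᵢ; with 1/f = 1/dₒ + 1/dᵢ this gives W = h·(dₒ − f)/f.
W = 15.6 mm × (6550 − 197) / 197 = 15.6 × 32.2487 ≈ 503.080 mm = 50.308 cm.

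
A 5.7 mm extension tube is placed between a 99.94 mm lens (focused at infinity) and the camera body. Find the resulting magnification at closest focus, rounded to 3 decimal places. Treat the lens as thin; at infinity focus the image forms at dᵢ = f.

0.057×

The tube moves the image plane from f to f + e, so dᵢ = 99.94 + 5.7 = 105.64 mm. Focus is achieved when 1/f = 1/dₒ + 1/dᵢ, giving dₒ = 1/(1/f − 1/(f+e)).
Magnification m = dᵢ/dₒ = (f+e)·(1/f − 1/(f+e)) = e/f = 5.7/99.94 ≈ 0.0570.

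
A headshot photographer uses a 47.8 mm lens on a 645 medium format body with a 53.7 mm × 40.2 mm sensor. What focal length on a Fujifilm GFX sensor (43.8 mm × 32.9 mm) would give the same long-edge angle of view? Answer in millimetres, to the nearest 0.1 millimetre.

Equal angle of view means equal width/f ratio, so f₂ = f₁ · (width₂/width₁) = 47.8 × 43.8/53.7.
f₂ = 47.8 × 0.81564 ≈ 38.988 mm.

39.0 mm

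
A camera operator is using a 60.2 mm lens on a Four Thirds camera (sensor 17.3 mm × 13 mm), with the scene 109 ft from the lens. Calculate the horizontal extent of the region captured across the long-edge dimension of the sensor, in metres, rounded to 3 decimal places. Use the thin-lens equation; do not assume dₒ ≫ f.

9.530 m

dₒ: 109 ft × 304.8 mm/ft = 33223.20 mm.
Similar triangles through the lens centre give W/dₒ = w/dᵢ; with 1/f = 1/dₒ + 1/dᵢ this gives W = w·(dₒ − f)/f.
W = 17.3 mm × (33223.2 − 60.2) / 60.2 = 17.3 × 550.8804 ≈ 9530.231 mm = 9.53023 m.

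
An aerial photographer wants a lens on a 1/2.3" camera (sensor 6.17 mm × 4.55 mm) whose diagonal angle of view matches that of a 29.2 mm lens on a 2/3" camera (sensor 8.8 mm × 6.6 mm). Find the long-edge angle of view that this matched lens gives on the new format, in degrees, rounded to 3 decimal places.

17.240°

Sensor diagonal = √(8.8² + 6.6²) = √121.0000 ≈ 11.0000 mm.
Sensor diagonal = √(6.17² + 4.55²) = √58.7714 ≈ 7.6663 mm.
Equal diagonal AOV ⇒ f₂ = f₁ · 7.6663/11.0000 = 29.2 × 0.69693 ≈ 20.3504 mm.
Long-edge AOV on the new format = 2·arctan(6.17 / (2 × 20.3504)) = 2·arctan(0.15159) ≈ 17.2401°.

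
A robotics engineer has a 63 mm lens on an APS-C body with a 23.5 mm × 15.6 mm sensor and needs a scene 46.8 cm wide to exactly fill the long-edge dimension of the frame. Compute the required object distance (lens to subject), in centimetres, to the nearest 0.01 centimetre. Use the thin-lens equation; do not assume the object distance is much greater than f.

131.76 cm

W: 46.8 cm = 468 mm.
Magnification m = w/W = dᵢ/dₒ; combined with 1/f = 1/dₒ + 1/dᵢ this gives dₒ = f·(1 + W/w).
dₒ = 63 mm × (1 + 468/23.5) = 63 × 20.9149 ≈ 1317.638 mm = 131.764 cm.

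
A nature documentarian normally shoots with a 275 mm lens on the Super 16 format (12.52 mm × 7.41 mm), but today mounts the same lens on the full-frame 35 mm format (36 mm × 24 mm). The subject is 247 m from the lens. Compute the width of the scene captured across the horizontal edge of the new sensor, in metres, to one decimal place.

The focal length stays 275 mm; the relevant sensor dimension is now w = 36 mm. Object distance dₒ = 247 m = 247000 mm.
Thin-lens field width W = w·(dₒ − f)/f = 36 × (247000 − 275)/275 ≈ 32298.545 mm = 32.2985 m.

32.3 m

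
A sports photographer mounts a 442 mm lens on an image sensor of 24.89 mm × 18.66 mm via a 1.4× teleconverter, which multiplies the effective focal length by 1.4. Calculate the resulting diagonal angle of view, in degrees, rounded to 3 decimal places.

2.880°

Effective focal length f = 442 × 1.4 = 618.8 mm.
Sensor diagonal = √(24.89² + 18.66²) = √967.7077 ≈ 31.1080 mm.
α = 2·arctan(31.108 / (2 × 618.8)) = 2·arctan(0.02514) ≈ 2.8797°.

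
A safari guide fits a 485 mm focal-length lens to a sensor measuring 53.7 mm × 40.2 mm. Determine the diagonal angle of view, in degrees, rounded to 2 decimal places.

7.91°

Sensor diagonal = √(53.7² + 40.2²) = √4499.7300 ≈ 67.0800 mm.
Angle of view α = 2·arctan(d/2f) with d = 67.0800 mm and f = 485 mm.
d/2f = 0.06915; arctan(0.06915) ≈ 3.9560°, so α ≈ 7.9119°.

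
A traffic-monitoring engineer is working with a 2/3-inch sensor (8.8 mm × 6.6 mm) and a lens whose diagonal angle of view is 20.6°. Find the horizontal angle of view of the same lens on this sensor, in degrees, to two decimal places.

16.54°

Sensor diagonal = √(8.8² + 6.6²) = √121.0000 ≈ 11.0000 mm.
From the diagonal AOV: f = 11.0000 / (2·tan(10.3°)) = 11.0000 / 0.36346 ≈ 30.2645 mm.
Horizontal AOV = 2·arctan(8.8 / (2 × 30.2645)) = 2·arctan(0.14538) ≈ 16.5439°.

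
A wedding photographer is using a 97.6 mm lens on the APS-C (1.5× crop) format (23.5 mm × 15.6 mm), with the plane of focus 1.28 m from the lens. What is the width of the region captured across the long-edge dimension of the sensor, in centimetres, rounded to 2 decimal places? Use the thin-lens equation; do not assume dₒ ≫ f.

dₒ: 1.28 m = 1280 mm.
Similar triangles through the lens centre give W/dₒ = w/dᵢ; with 1/f = 1/dₒ + 1/dᵢ this gives W = w·(dₒ − f)/f.
W = 23.5 mm × (1280 − 97.6) / 97.6 = 23.5 × 12.1148 ≈ 284.697 mm = 28.4697 cm.

28.47 cm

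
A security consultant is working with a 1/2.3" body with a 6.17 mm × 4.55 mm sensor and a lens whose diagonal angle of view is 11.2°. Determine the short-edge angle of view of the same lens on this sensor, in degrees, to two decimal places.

6.66°

Sensor diagonal = √(6.17² + 4.55²) = √58.7714 ≈ 7.6663 mm.
From the diagonal AOV: f = 7.6663 / (2·tan(5.6°)) = 7.6663 / 0.19610 ≈ 39.0932 mm.
Short-edge AOV = 2·arctan(4.55 / (2 × 39.0932)) = 2·arctan(0.05819) ≈ 6.6611°.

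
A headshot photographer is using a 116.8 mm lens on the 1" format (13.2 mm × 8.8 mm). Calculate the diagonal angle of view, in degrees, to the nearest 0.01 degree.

7.77°

Sensor diagonal = √(13.2² + 8.8²) = √251.6800 ≈ 15.8644 mm.
Angle of view α = 2·arctan(d/2f) with d = 15.8644 mm and f = 116.8 mm.
d/2f = 0.06791; arctan(0.06791) ≈ 3.8852°, so α ≈ 7.7703°.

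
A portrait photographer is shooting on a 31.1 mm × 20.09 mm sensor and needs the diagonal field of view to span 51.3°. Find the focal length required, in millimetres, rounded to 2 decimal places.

Sensor diagonal = √(31.1² + 20.09²) = √1370.8181 ≈ 37.0246 mm.
From α = 2·arctan(d/2f) we get f = d / (2·tan(α/2)).
With d = 37.0246 mm and α/2 = 25.65°, tan(α/2) ≈ 0.48019, so f ≈ 37.0246 / 0.96039 ≈ 38.5517 mm.

38.55 mm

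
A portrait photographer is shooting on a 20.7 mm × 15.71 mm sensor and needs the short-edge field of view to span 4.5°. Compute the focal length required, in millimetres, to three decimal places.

From α = 2·arctan(h/2f) we get f = h / (2·tan(α/2)).
With h = 15.71 mm and α/2 = 2.25°, tan(α/2) ≈ 0.03929, so f ≈ 15.71 / 0.07858 ≈ 199.9231 mm.

199.923 mm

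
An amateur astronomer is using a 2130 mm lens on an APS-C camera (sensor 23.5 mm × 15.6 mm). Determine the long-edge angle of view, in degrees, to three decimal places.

Angle of view α = 2·arctan(w/2f) with w = 23.5 mm and f = 2130 mm.
w/2f = 0.00552; arctan(0.00552) ≈ 0.3161°, so α ≈ 0.6321°.

0.632°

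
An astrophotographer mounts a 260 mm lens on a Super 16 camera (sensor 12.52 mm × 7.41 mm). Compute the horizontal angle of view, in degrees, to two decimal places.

Angle of view α = 2·arctan(w/2f) with w = 12.52 mm and f = 260 mm.
w/2f = 0.02408; arctan(0.02408) ≈ 1.3792°, so α ≈ 2.7585°.

2.76°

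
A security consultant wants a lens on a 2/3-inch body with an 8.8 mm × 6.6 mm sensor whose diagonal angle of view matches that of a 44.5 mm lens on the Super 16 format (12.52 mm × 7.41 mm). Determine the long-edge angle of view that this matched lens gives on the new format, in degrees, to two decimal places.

14.90°

Sensor diagonal = √(12.52² + 7.41²) = √211.6585 ≈ 14.5485 mm.
Sensor diagonal = √(8.8² + 6.6²) = √121.0000 ≈ 11.0000 mm.
Equal diagonal AOV ⇒ f₂ = f₁ · 11.0000/14.5485 = 44.5 × 0.75609 ≈ 33.6461 mm.
Long-edge AOV on the new format = 2·arctan(8.8 / (2 × 33.6461)) = 2·arctan(0.13077) ≈ 14.9009°.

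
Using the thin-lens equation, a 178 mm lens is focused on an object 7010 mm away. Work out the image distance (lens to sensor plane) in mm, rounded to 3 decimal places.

1/dᵢ = 1/f − 1/dₒ = 1/178 − 1/7010 = 0.0054753 mm⁻¹.
dᵢ = 1/0.0054753 ≈ 182.6376 mm.

182.638 mm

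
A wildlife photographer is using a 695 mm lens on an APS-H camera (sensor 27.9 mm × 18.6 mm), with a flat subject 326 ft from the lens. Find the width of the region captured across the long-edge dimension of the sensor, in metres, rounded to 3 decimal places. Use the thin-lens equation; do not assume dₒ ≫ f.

3.961 m

dₒ: 326 ft × 304.8 mm/ft = 99364.80 mm.
Similar triangles through the lens centre give W/dₒ = w/dᵢ; with 1/f = 1/dₒ + 1/dᵢ this gives W = w·(dₒ − f)/f.
W = 27.9 mm × (99364.8 − 695) / 695 = 27.9 × 141.9709 ≈ 3960.989 mm = 3.96099 m.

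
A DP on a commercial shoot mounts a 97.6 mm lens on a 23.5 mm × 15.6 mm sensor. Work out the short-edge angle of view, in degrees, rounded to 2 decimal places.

Angle of view α = 2·arctan(h/2f) with h = 15.6 mm and f = 97.6 mm.
h/2f = 0.07992; arctan(0.07992) ≈ 4.5693°, so α ≈ 9.1385°.

9.14°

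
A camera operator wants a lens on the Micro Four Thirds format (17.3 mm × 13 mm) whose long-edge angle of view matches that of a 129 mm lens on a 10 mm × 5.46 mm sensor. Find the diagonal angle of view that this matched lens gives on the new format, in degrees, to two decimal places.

Equal long-edge AOV ⇒ f₂ = f₁ · 17.3/10 = 129 × 1.73000 ≈ 223.1700 mm.
Sensor diagonal = √(17.3² + 13²) = √468.2900 ≈ 21.6400 mm.
Diagonal AOV on the new format = 2·arctan(21.6400 / (2 × 223.1700)) = 2·arctan(0.04848) ≈ 5.5514°.

5.55°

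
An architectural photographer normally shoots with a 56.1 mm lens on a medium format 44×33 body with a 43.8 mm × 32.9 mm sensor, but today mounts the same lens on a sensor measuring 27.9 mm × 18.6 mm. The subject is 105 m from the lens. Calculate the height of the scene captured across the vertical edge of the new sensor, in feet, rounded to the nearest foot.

The focal length stays 56.1 mm; the relevant sensor dimension is now h = 18.6 mm. Object distance dₒ = 105 m = 105000 mm.
Thin-lens field height W = h·(dₒ − f)/f = 18.6 × (105000 − 56.1)/56.1 ≈ 34794.234 mm = 34794.234/304.8 ft = 114.154 ft.

114 ft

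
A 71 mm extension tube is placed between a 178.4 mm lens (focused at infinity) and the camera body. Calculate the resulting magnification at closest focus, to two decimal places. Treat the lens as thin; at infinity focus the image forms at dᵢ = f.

0.40×

The tube moves the image plane from f to f + e, so dᵢ = 178.4 + 71 = 249.4 mm. Focus is achieved when 1/f = 1/dₒ + 1/dᵢ, giving dₒ = 1/(1/f − 1/(f+e)).
Magnification m = dᵢ/dₒ = (f+e)·(1/f − 1/(f+e)) = e/f = 71/178.4 ≈ 0.3980.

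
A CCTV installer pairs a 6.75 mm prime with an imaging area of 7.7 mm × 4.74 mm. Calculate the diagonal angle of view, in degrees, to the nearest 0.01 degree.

67.63°

Sensor diagonal = √(7.7² + 4.74²) = √81.7576 ≈ 9.0420 mm.
Angle of view α = 2·arctan(d/2f) with d = 9.0420 mm and f = 6.75 mm.
d/2f = 0.66978; arctan(0.66978) ≈ 33.8133°, so α ≈ 67.6265°.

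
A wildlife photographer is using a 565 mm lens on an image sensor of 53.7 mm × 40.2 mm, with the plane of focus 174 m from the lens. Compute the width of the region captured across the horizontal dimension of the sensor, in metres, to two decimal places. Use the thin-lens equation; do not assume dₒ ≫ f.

dₒ: 174 m = 174000 mm.
Similar triangles through the lens centre give W/dₒ = w/dᵢ; with 1/f = 1/dₒ + 1/dᵢ this gives W = w·(dₒ − f)/f.
W = 53.7 mm × (174000 − 565) / 565 = 53.7 × 306.9646 ≈ 16483.999 mm = 16.484 m.

16.48 m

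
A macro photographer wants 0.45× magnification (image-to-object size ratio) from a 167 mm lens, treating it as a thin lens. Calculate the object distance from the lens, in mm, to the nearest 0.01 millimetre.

538.11 mm

With m = dᵢ/dₒ and 1/f = 1/dₒ + 1/dᵢ, substituting dᵢ = m·dₒ gives 1/f = (1 + 1/m)/dₒ, hence dₒ = f·(1 + 1/m).
dₒ = 167 × (1 + 1/0.45) = 167 × 3.22222 ≈ 538.111 mm.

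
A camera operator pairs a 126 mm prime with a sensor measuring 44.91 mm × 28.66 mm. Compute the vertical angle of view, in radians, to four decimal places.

Angle of view α = 2·arctan(h/2f) with h = 28.66 mm and f = 126 mm.
h/2f = 0.11373; arctan(0.11373) ≈ 0.1132 rad, so α ≈ 0.2265 rad.

0.2265 rad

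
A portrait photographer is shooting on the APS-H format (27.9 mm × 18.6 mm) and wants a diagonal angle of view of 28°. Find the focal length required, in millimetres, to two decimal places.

Sensor diagonal = √(27.9² + 18.6²) = √1124.3700 ≈ 33.5316 mm.
From α = 2·arctan(d/2f) we get f = d / (2·tan(α/2)).
With d = 33.5316 mm and α/2 = 14°, tan(α/2) ≈ 0.24933, so f ≈ 33.5316 / 0.49866 ≈ 67.2440 mm.

67.24 mm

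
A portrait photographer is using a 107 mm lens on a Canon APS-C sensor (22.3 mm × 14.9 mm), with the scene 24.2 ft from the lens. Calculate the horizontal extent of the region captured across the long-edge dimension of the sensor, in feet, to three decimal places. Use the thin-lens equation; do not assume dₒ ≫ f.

4.970 ft

dₒ: 24.2 ft × 304.8 mm/ft = 7376.16 mm.
Similar triangles through the lens centre give W/dₒ = w/dᵢ; with 1/f = 1/dₒ + 1/dᵢ this gives W = w·(dₒ − f)/f.
W = 22.3 mm × (7376.16 − 107) / 107 = 22.3 × 67.9361 ≈ 1514.974 mm = 1514.974/304.8 ft = 4.97039 ft.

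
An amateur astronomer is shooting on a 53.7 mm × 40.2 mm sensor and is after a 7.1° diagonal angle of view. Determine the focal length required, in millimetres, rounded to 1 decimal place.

540.6 mm

Sensor diagonal = √(53.7² + 40.2²) = √4499.7300 ≈ 67.0800 mm.
From α = 2·arctan(d/2f) we get f = d / (2·tan(α/2)).
With d = 67.0800 mm and α/2 = 3.55°, tan(α/2) ≈ 0.06204, so f ≈ 67.0800 / 0.12408 ≈ 540.6314 mm.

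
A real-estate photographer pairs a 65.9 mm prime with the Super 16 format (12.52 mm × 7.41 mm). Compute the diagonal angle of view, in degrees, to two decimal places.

Sensor diagonal = √(12.52² + 7.41²) = √211.6585 ≈ 14.5485 mm.
Angle of view α = 2·arctan(d/2f) with d = 14.5485 mm and f = 65.9 mm.
d/2f = 0.11038; arctan(0.11038) ≈ 6.2990°, so α ≈ 12.5980°.

12.60°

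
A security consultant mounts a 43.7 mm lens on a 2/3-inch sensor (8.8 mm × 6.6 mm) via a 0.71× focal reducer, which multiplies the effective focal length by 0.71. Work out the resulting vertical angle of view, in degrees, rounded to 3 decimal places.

12.142°

Effective focal length f = 43.7 × 0.71 = 31.027 mm.
α = 2·arctan(6.6 / (2 × 31.027)) = 2·arctan(0.10636) ≈ 12.1422°.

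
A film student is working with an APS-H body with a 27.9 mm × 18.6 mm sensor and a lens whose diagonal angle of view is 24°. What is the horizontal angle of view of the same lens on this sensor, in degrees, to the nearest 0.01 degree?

Sensor diagonal = √(27.9² + 18.6²) = √1124.3700 ≈ 33.5316 mm.
From the diagonal AOV: f = 33.5316 / (2·tan(12°)) = 33.5316 / 0.42511 ≈ 78.8770 mm.
Horizontal AOV = 2·arctan(27.9 / (2 × 78.8770)) = 2·arctan(0.17686) ≈ 20.0590°.

20.06°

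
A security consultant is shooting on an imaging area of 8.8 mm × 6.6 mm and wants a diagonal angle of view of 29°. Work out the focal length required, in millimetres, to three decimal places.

21.267 mm

Sensor diagonal = √(8.8² + 6.6²) = √121.0000 ≈ 11.0000 mm.
From α = 2·arctan(d/2f) we get f = d / (2·tan(α/2)).
With d = 11.0000 mm and α/2 = 14.5°, tan(α/2) ≈ 0.25862, so f ≈ 11.0000 / 0.51724 ≈ 21.2669 mm.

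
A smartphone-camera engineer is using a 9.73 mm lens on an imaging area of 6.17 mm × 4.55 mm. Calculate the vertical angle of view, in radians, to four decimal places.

Angle of view α = 2·arctan(h/2f) with h = 4.55 mm and f = 9.73 mm.
h/2f = 0.23381; arctan(0.23381) ≈ 0.2297 rad, so α ≈ 0.4594 rad.

0.4594 rad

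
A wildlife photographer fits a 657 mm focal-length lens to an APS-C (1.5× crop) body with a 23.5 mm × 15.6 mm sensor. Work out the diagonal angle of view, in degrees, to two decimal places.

Sensor diagonal = √(23.5² + 15.6²) = √795.6100 ≈ 28.2066 mm.
Angle of view α = 2·arctan(d/2f) with d = 28.2066 mm and f = 657 mm.
d/2f = 0.02147; arctan(0.02147) ≈ 1.2297°, so α ≈ 2.4595°.

2.46°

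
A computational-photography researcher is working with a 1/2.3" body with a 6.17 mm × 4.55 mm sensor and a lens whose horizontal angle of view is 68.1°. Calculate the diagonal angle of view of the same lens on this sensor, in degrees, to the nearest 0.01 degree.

80.04°

From the horizontal AOV: f = 6.17 / (2·tan(34.05°)) = 6.17 / 1.35156 ≈ 4.5651 mm.
Sensor diagonal = √(6.17² + 4.55²) = √58.7714 ≈ 7.6663 mm.
Diagonal AOV = 2·arctan(7.6663 / (2 × 4.5651)) = 2·arctan(0.83966) ≈ 80.0375°.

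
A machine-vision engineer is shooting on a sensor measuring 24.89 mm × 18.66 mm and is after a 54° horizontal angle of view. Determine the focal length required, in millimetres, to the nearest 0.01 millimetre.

From α = 2·arctan(w/2f) we get f = w / (2·tan(α/2)).
With w = 24.89 mm and α/2 = 27°, tan(α/2) ≈ 0.50953, so f ≈ 24.89 / 1.01905 ≈ 24.4247 mm.

24.42 mm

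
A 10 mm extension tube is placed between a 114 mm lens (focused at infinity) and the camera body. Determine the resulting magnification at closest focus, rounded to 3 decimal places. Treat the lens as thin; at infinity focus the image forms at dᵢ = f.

The tube moves the image plane from f to f + e, so dᵢ = 114 + 10 = 124 mm. Focus is achieved when 1/f = 1/dₒ + 1/dᵢ, giving dₒ = 1/(1/f − 1/(f+e)).
Magnification m = dᵢ/dₒ = (f+e)·(1/f − 1/(f+e)) = e/f = 10/114 ≈ 0.0877.

0.088×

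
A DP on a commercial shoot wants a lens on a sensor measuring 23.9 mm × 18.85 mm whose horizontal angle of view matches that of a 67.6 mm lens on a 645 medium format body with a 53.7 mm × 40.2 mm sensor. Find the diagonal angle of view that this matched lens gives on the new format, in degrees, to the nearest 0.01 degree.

Equal horizontal AOV ⇒ f₂ = f₁ · 23.9/53.7 = 67.6 × 0.44507 ≈ 30.0864 mm.
Sensor diagonal = √(23.9² + 18.85²) = √926.5325 ≈ 30.4390 mm.
Diagonal AOV on the new format = 2·arctan(30.4390 / (2 × 30.0864)) = 2·arctan(0.50586) ≈ 53.6660°.

53.67°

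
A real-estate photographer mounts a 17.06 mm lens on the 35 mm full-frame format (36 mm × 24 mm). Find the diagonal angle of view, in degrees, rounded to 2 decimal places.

Sensor diagonal = √(36² + 24²) = √1872.0000 ≈ 43.2666 mm.
Angle of view α = 2·arctan(d/2f) with d = 43.2666 mm and f = 17.06 mm.
d/2f = 1.26807; arctan(1.26807) ≈ 51.7407°, so α ≈ 103.4815°.

103.48°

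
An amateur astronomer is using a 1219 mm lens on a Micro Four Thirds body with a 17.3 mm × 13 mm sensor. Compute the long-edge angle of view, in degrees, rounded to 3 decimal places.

0.813°

Angle of view α = 2·arctan(w/2f) with w = 17.3 mm and f = 1219 mm.
w/2f = 0.00710; arctan(0.00710) ≈ 0.4066°, so α ≈ 0.8131°.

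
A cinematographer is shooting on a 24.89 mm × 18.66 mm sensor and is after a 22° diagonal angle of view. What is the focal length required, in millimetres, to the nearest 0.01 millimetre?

Sensor diagonal = √(24.89² + 18.66²) = √967.7077 ≈ 31.1080 mm.
From α = 2·arctan(d/2f) we get f = d / (2·tan(α/2)).
With d = 31.1080 mm and α/2 = 11°, tan(α/2) ≈ 0.19438, so f ≈ 31.1080 / 0.38876 ≈ 80.0184 mm.

80.02 mm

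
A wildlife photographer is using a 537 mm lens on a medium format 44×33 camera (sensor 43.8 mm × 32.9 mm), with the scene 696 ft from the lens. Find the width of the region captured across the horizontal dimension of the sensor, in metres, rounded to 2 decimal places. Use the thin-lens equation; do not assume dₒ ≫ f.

17.26 m

dₒ: 696 ft × 304.8 mm/ft = 212140.79 mm.
Similar triangles through the lens centre give W/dₒ = w/dᵢ; with 1/f = 1/dₒ + 1/dᵢ this gives W = w·(dₒ − f)/f.
W = 43.8 mm × (212141 − 537) / 537 = 43.8 × 394.0480 ≈ 17259.304 mm = 17.2593 m.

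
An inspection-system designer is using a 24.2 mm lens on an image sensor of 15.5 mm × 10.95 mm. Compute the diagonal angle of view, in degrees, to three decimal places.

Sensor diagonal = √(15.5² + 10.95²) = √360.1525 ≈ 18.9777 mm.
Angle of view α = 2·arctan(d/2f) with d = 18.9777 mm and f = 24.2 mm.
d/2f = 0.39210; arctan(0.39210) ≈ 21.4102°, so α ≈ 42.8204°.

42.820°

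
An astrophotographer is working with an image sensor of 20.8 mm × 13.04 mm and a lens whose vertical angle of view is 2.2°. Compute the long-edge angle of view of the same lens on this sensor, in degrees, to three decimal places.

From the vertical AOV: f = 13.04 / (2·tan(1.1°)) = 13.04 / 0.03840 ≈ 339.5660 mm.
Long-edge AOV = 2·arctan(20.8 / (2 × 339.5660)) = 2·arctan(0.03063) ≈ 3.5085°.

3.509°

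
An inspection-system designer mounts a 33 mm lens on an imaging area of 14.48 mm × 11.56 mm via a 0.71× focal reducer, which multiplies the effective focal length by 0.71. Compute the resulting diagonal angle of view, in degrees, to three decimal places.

Effective focal length f = 33 × 0.71 = 23.43 mm.
Sensor diagonal = √(14.48² + 11.56²) = √343.3040 ≈ 18.5285 mm.
α = 2·arctan(18.528 / (2 × 23.43)) = 2·arctan(0.39540) ≈ 43.1477°.

43.148°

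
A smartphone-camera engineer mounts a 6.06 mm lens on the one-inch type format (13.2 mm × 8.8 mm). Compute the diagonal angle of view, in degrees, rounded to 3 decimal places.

Sensor diagonal = √(13.2² + 8.8²) = √251.6800 ≈ 15.8644 mm.
Angle of view α = 2·arctan(d/2f) with d = 15.8644 mm and f = 6.06 mm.
d/2f = 1.30895; arctan(1.30895) ≈ 52.6211°, so α ≈ 105.2423°.

105.242°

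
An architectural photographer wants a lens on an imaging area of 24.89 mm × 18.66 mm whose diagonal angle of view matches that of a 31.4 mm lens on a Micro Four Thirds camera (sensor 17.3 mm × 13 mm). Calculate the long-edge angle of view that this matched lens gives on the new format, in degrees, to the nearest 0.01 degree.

Sensor diagonal = √(17.3² + 13²) = √468.2900 ≈ 21.6400 mm.
Sensor diagonal = √(24.89² + 18.66²) = √967.7077 ≈ 31.1080 mm.
Equal diagonal AOV ⇒ f₂ = f₁ · 31.1080/21.6400 = 31.4 × 1.43752 ≈ 45.1382 mm.
Long-edge AOV on the new format = 2·arctan(24.89 / (2 × 45.1382)) = 2·arctan(0.27571) ≈ 30.8280°.

30.83°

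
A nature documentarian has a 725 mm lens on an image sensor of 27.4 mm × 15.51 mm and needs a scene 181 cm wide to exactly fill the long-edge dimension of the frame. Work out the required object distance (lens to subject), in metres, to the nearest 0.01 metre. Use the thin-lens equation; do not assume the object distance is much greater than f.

W: 181 cm = 1810 mm.
Magnification m = w/W = dᵢ/dₒ; combined with 1/f = 1/dₒ + 1/dᵢ this gives dₒ = f·(1 + W/w).
dₒ = 725 mm × (1 + 1810/27.4) = 725 × 67.0584 ≈ 48617.336 mm = 48.6173 m.

48.62 m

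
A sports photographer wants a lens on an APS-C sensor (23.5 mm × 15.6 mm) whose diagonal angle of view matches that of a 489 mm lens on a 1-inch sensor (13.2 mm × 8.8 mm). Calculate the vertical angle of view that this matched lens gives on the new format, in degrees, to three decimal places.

1.028°

Sensor diagonal = √(13.2² + 8.8²) = √251.6800 ≈ 15.8644 mm.
Sensor diagonal = √(23.5² + 15.6²) = √795.6100 ≈ 28.2066 mm.
Equal diagonal AOV ⇒ f₂ = f₁ · 28.2066/15.8644 = 489 × 1.77798 ≈ 869.4300 mm.
Vertical AOV on the new format = 2·arctan(15.6 / (2 × 869.4300)) = 2·arctan(0.00897) ≈ 1.0280°.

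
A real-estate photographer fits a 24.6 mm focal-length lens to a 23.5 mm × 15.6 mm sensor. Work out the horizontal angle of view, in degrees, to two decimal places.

51.06°

Angle of view α = 2·arctan(w/2f) with w = 23.5 mm and f = 24.6 mm.
w/2f = 0.47764; arctan(0.47764) ≈ 25.5311°, so α ≈ 51.0622°.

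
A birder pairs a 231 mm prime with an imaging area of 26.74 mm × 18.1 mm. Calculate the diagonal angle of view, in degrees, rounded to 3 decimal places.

7.996°

Sensor diagonal = √(26.74² + 18.1²) = √1042.6376 ≈ 32.2899 mm.
Angle of view α = 2·arctan(d/2f) with d = 32.2899 mm and f = 231 mm.
d/2f = 0.06989; arctan(0.06989) ≈ 3.9980°, so α ≈ 7.9960°.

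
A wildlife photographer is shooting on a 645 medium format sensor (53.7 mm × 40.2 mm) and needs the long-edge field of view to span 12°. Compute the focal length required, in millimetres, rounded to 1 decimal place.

From α = 2·arctan(w/2f) we get f = w / (2·tan(α/2)).
With w = 53.7 mm and α/2 = 6°, tan(α/2) ≈ 0.10510, so f ≈ 53.7 / 0.21021 ≈ 255.4607 mm.

255.5 mm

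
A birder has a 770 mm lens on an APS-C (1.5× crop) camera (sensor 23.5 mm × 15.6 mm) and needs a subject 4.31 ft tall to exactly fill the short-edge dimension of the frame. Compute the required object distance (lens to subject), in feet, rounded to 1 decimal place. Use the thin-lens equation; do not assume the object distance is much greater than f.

W: 4.31 ft × 304.8 mm/ft = 1313.69 mm.
Magnification m = h/W = dᵢ/dₒ; combined with 1/f = 1/dₒ + 1/dᵢ this gives dₒ = f·(1 + W/h).
dₒ = 770 mm × (1 + 1313.69/15.6) = 770 × 85.2108 ≈ 65612.290 mm = 65612.290/304.8 ft = 215.263 ft.

215.3 ft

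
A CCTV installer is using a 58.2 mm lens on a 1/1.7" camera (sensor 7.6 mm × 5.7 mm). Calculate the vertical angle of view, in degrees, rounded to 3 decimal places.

5.607°

Angle of view α = 2·arctan(h/2f) with h = 5.7 mm and f = 58.2 mm.
h/2f = 0.04897; arctan(0.04897) ≈ 2.8035°, so α ≈ 5.6070°.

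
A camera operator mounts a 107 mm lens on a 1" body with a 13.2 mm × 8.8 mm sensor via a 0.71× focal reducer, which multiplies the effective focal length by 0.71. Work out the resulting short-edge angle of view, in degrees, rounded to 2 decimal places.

6.63°

Effective focal length f = 107 × 0.71 = 75.97 mm.
α = 2·arctan(8.8 / (2 × 75.97)) = 2·arctan(0.05792) ≈ 6.6295°.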